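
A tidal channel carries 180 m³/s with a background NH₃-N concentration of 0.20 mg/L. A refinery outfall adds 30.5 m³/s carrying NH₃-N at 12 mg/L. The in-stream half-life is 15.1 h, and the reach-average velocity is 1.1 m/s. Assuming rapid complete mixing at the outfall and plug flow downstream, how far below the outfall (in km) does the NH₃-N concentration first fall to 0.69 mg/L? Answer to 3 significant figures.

After mixing, C = (180.0·0.2000 + 30.50·12.00) / 210.5 = 402.0/210.5 = 1.910 mg/L.
Half-life 15.1 h → k = ln 2 / 15.1 = 0.04590 h⁻¹ = 1.102 d⁻¹.
Set 1.910·exp(−k·t) = 0.69 → t = ln(1.910/0.69)/k = 79840 s = 22.18 h.
Distance = v·t = 1.1·79840 = 87820 m = 87.82 km.

87.8 km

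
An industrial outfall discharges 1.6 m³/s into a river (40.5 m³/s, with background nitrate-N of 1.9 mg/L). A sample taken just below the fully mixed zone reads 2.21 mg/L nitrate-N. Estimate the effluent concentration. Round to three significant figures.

Mass balance: 40.50·1.900 + 1.600·Cₑ = 42.10·2.210
→ Cₑ = (42.10·2.210 − 40.50·1.900) / 1.600 = 10.06 mg/L.

10.1 mg/L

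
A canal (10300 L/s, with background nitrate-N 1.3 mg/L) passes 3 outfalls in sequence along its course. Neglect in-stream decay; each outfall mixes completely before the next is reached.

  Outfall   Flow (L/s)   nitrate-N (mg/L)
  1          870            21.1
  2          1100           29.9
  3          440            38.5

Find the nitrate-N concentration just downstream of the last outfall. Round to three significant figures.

Below outfall 1: Q → 11170 L/s, C = (10300·1.300 + 870.0·21.10)/11170 = 2.842 mg/L.
Below outfall 2: Q → 12270 L/s, C = (11170·2.842 + 1100·29.90)/12270 = 5.268 mg/L.
Below outfall 3: Q → 12710 L/s, C = (12270·5.268 + 440.0·38.50)/12710 = 6.418 mg/L.

6.42 mg/L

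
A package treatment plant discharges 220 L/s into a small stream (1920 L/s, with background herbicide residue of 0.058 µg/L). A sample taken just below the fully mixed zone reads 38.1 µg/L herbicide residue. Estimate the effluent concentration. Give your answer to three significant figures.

Mass balance: 1920·0.05800 + 220.0·Cₑ = 2140·38.10
→ Cₑ = (2140·38.10 − 1920·0.05800) / 220.0 = 370.1 µg/L.

370 µg/L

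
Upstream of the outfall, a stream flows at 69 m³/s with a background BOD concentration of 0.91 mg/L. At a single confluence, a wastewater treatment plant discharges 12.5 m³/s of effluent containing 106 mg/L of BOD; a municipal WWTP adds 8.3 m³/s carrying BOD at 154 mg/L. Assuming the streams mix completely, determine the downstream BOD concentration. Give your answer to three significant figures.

Conservation of mass: C = (69.00·0.9100 + 12.50·106.0 + 8.300·154.0) / 89.80 = 2666/89.80 = 29.69 mg/L.

29.7 mg/L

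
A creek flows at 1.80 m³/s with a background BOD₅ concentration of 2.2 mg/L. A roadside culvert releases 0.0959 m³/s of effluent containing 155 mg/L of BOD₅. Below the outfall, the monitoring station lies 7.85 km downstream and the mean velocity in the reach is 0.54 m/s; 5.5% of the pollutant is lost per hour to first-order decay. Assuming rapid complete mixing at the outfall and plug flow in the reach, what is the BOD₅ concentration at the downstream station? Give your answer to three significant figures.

Mass balance: C = (1.800·2.200 + 0.09590·155.0) / 1.896 = 18.82/1.896 = 9.929 mg/L.
Travel time t = 7.85·1000 / 0.54 = 14540 s = 4.038 h.
5.5%/h lost → k = −ln(1 − 0.055) = 0.05657 h⁻¹.
Applying C = C₀e^(−kt): 9.929 × 0.7958 = 7.901 mg/L.

7.90 mg/L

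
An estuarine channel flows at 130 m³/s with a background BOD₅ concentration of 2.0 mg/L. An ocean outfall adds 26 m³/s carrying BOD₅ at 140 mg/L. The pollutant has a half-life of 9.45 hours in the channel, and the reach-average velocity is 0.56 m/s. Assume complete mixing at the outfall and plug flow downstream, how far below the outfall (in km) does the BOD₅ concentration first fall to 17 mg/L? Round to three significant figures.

10.6 km

Conservation of mass: C = (130.0·2.000 + 26.00·140.0) / 156.0 = 3900/156.0 = 25.00 mg/L.
Half-life 9.45 h → k = ln 2 / 9.45 = 0.07335 h⁻¹ = 1.760 d⁻¹.
Set 25.00·exp(−k·t) = 17 → t = ln(25.00/17)/k = 18930 s = 5.258 h.
Distance = v·t = 0.56·18930 = 10600 m = 10.60 km.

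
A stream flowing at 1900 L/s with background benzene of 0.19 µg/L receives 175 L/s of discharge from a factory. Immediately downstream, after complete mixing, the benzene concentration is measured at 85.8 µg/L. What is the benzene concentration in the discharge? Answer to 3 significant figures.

Mass balance: 1900·0.1900 + 175.0·Cₑ = 2075·85.80
→ Cₑ = (2075·85.80 − 1900·0.1900) / 175.0 = 1015 µg/L.

1020 µg/L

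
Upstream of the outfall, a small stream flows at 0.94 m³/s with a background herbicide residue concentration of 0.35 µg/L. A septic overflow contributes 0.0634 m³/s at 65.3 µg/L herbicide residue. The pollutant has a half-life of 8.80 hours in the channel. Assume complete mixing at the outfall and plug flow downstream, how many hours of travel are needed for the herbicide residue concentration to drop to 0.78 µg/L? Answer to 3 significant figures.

Mixed concentration C = ΣQC/ΣQ = (0.9400·0.3500 + 0.06340·65.30) / 1.003 = 4.469/1.003 = 4.454 µg/L.
Half-life 8.80 h → k = ln 2 / 8.80 = 0.07877 h⁻¹ = 1.890 d⁻¹.
4.454·exp(−k·t) = 0.78 → t = ln(4.454/0.78)/k = 79630 s = 22.12 h.

22.1 h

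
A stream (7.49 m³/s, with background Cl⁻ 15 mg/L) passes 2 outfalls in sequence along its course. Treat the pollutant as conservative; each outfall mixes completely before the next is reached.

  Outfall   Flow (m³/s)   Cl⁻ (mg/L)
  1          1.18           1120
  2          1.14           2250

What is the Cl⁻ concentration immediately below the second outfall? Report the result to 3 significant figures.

408 mg/L

Outfall 1: combined Q = 8.670 m³/s; C = (7.490·15.00 + 1.180·1120)/8.670 = 165.4 mg/L.
Outfall 2: combined Q = 9.810 m³/s; C = (8.670·165.4 + 1.140·2250)/9.810 = 407.6 mg/L.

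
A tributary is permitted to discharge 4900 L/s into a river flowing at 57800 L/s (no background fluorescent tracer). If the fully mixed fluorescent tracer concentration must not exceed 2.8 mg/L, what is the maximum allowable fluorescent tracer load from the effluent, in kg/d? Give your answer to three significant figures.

Mass balance at the limit: 57800·0 + 4900·Cₑ = 62700·2.8 → Cₑ = 35.83 mg/L.
4900 L/s = 4.900 m³/s. Load = 4.900 m³/s × 35.83 g/m³ × 86 400 s/d = 15170 kg/d.

15200 kg/d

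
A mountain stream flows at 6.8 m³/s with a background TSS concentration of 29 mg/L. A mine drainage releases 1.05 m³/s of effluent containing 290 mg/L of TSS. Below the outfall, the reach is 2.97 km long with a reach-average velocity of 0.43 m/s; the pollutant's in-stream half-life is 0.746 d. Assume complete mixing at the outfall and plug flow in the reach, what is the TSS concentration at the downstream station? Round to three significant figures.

Mass balance: C = (6.800·29.00 + 1.050·290.0) / 7.850 = 501.7/7.850 = 63.91 mg/L.
Travel time t = 2.97·1000 / 0.43 = 6907 s = 1.919 h.
Half-life 0.746 d → k = ln 2 / 0.746 = 0.9292 d⁻¹.
First-order decay: C = 63.91·exp(−k·t) = 63.91·0.9284 = 59.34 mg/L.

59.3 mg/L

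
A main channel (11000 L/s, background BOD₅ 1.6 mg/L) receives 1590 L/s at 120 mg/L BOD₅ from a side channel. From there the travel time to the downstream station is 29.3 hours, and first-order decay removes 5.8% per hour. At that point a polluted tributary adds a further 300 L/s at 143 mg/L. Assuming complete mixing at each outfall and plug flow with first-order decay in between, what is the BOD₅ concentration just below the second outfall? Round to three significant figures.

6.14 mg/L

After mixing, C = (11000·1.600 + 1590·120.0) / 12590 = 208400/12590 = 16.55 mg/L; combined flow 12590 L/s.
5.8%/h lost → k = −ln(1 − 0.058) = 0.05975 h⁻¹.
First-order decay: C = 16.55·exp(−k·t) = 16.55·0.1737 = 2.875 mg/L.
At the second outfall, C = (12590·2.875 + 300.0·143.0) / (12590 + 300.0) = 6.136 mg/L.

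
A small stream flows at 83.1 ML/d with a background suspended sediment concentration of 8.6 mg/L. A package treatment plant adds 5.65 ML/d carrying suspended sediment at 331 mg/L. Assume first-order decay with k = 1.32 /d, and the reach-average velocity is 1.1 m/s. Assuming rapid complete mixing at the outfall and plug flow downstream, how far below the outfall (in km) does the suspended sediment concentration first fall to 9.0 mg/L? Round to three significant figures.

84.6 km

Flow-weighted average: C = (83.10·8.600 + 5.650·331.0) / 88.75 = 2585/88.75 = 29.12 mg/L.
Set 29.12·exp(−k·t) = 9.0 → t = ln(29.12/9.0)/k = 76870 s = 21.35 h.
Distance = v·t = 1.1·76870 = 84550 m = 84.55 km.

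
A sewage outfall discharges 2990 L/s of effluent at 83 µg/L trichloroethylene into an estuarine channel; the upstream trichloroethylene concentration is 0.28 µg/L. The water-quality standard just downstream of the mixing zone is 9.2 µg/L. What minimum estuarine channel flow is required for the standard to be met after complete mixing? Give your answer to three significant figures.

Set C_mix = 9.2: (Q·0.2800 + 2990·83.00) / (Q + 2990) = 9.2
→ Q = 2990·(83.00 − 9.2)/(9.2 − 0.2800) = 24740 L/s.

24700 L/s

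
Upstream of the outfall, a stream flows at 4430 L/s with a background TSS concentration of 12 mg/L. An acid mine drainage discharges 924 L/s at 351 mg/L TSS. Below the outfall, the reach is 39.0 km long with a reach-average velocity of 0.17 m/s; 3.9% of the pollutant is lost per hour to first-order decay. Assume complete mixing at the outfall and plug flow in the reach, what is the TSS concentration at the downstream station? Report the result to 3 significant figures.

5.59 mg/L

Conservation of mass: C = (4430·12.00 + 924.0·351.0) / 5354 = 377500/5354 = 70.51 mg/L.
Travel time t = 39.0·1000 / 0.17 = 229400 s = 63.73 h.
3.9%/h lost → k = −ln(1 − 0.039) = 0.03978 h⁻¹.
Decay over the reach: 70.51·exp(−kt) = 70.51·0.07926 = 5.588 mg/L.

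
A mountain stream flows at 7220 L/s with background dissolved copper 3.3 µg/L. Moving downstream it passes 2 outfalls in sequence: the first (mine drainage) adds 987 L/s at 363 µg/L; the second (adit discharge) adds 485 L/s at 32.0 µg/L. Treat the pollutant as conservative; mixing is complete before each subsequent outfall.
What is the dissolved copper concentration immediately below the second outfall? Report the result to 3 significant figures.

45.7 µg/L

Outfall 1: combined Q = 8207 L/s; C = (7220·3.300 + 987.0·363.0)/8207 = 46.56 µg/L.
Outfall 2: combined Q = 8692 L/s; C = (8207·46.56 + 485.0·32.00)/8692 = 45.75 µg/L.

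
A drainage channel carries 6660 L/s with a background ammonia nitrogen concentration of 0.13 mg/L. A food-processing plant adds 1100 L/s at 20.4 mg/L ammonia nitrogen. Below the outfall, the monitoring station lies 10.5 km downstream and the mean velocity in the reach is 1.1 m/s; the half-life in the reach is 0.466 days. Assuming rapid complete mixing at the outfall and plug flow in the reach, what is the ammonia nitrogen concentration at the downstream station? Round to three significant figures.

2.55 mg/L

Mass balance: C = (6660·0.1300 + 1100·20.40) / 7760 = 23310/7760 = 3.003 mg/L.
Travel time t = 10.5·1000 / 1.1 = 9545 s = 2.652 h.
Half-life 0.466 d → k = ln 2 / 0.466 = 1.487 d⁻¹.
First-order decay: C = 3.003·exp(−k·t) = 3.003·0.8485 = 2.548 mg/L.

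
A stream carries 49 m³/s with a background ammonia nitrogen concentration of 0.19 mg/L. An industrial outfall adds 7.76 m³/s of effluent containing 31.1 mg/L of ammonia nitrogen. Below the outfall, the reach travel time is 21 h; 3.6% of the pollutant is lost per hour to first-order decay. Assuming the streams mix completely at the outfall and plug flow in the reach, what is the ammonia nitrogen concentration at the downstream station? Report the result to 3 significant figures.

Conservation of mass: C = (49.00·0.1900 + 7.760·31.10) / 56.76 = 250.6/56.76 = 4.416 mg/L.
3.6%/h lost → k = −ln(1 − 0.036) = 0.03666 h⁻¹.
First-order decay: C = 4.416·exp(−k·t) = 4.416·0.4630 = 2.045 mg/L.

2.04 mg/L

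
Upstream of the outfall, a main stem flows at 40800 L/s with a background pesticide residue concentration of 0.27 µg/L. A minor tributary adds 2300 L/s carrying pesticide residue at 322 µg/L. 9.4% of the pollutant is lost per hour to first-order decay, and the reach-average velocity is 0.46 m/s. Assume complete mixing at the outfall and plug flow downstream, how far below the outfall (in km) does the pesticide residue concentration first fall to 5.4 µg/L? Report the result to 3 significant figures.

19.7 km

Conservation of mass: C = (40800·0.2700 + 2300·322.0) / 43100 = 751600/43100 = 17.44 µg/L.
9.4%/h lost → k = −ln(1 − 0.094) = 0.09872 h⁻¹.
Set 17.44·exp(−k·t) = 5.4 → t = ln(17.44/5.4)/k = 42750 s = 11.88 h.
Distance = v·t = 0.46·42750 = 19670 m = 19.67 km.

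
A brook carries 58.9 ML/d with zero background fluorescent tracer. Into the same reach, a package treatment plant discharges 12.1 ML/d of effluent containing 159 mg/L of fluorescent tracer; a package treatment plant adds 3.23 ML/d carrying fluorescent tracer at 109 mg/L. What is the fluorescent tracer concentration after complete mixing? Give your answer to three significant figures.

Flow-weighted average: C = (58.90·0 + 12.10·159.0 + 3.230·109.0) / 74.23 = 2276/74.23 = 30.66 mg/L.

30.7 mg/L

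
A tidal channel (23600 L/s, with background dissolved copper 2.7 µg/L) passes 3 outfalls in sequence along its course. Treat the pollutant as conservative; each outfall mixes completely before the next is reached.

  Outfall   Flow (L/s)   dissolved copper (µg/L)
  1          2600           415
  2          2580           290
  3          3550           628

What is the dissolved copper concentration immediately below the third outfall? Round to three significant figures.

127 µg/L

After outfall 1: Q = 23600 + 2600 = 26200 L/s; C = (23600·2.700 + 2600·415.0)/26200 = 43.62 µg/L.
After outfall 2: Q = 26200 + 2580 = 28780 L/s; C = (26200·43.62 + 2580·290.0)/28780 = 65.70 µg/L.
After outfall 3: Q = 28780 + 3550 = 32330 L/s; C = (28780·65.70 + 3550·628.0)/32330 = 127.4 µg/L.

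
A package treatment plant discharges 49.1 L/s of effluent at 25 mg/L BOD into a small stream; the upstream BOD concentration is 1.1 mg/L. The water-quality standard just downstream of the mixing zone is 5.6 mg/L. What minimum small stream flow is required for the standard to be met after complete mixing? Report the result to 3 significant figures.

Set C_mix = 5.6: (Q·1.100 + 49.10·25.00) / (Q + 49.10) = 5.6
→ Q = 49.10·(25.00 − 5.6)/(5.6 − 1.100) = 211.7 L/s.

212 L/s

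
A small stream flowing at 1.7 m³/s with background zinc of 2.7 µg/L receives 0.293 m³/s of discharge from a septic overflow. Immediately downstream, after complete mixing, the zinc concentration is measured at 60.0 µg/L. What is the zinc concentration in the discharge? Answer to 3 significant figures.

392 µg/L

Mass balance: 1.700·2.700 + 0.2930·Cₑ = 1.993·60.00
→ Cₑ = (1.993·60.00 − 1.700·2.700) / 0.2930 = 392.5 µg/L.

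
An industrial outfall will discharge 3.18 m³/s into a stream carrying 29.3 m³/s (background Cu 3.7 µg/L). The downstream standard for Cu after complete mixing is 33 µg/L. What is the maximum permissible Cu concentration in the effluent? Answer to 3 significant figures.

303 µg/L

At the limit, (Qr·Cr + Qe·Cₑ)/(Qr + Qe) = 33:
Cₑ = (32.48·33 − 29.30·3.700) / 3.180 = 303.0 µg/L.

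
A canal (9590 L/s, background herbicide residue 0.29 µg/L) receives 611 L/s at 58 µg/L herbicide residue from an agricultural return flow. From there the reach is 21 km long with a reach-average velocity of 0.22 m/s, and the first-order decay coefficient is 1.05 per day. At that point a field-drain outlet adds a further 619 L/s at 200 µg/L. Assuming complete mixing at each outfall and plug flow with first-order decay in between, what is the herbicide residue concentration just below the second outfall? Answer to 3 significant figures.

12.5 µg/L

Mass balance: C = (9590·0.2900 + 611.0·58.00) / 10200 = 38220/10200 = 3.747 µg/L; combined flow 10200 L/s.
Travel time t = 21·1000 / 0.22 = 95450 s = 26.52 h.
Decay over the reach: 3.747·exp(−kt) = 3.747·0.3135 = 1.174 µg/L.
Second outfall: C = (10200·1.174 + 619.0·200.0)/10820 = 12.55 µg/L.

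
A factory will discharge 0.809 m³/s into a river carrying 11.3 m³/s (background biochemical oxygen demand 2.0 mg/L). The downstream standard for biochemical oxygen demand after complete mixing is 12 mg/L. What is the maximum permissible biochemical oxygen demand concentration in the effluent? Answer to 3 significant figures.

At the limit, (Qr·Cr + Qe·Cₑ)/(Qr + Qe) = 12:
Cₑ = (12.11·12 − 11.30·2.000) / 0.8090 = 151.7 mg/L.

152 mg/L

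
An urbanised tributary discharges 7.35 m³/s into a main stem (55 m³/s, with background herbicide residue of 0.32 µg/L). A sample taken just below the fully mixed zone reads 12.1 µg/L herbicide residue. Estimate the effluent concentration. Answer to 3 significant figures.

100 µg/L

Mass balance: 55.00·0.3200 + 7.350·Cₑ = 62.35·12.10
→ Cₑ = (62.35·12.10 − 55.00·0.3200) / 7.350 = 100.2 µg/L.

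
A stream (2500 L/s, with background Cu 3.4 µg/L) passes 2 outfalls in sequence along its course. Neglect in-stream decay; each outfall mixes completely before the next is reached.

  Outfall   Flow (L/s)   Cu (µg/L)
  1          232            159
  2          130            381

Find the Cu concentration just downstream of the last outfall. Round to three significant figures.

33.2 µg/L

Outfall 1: combined Q = 2732 L/s; C = (2500·3.400 + 232.0·159.0)/2732 = 16.61 µg/L.
Outfall 2: combined Q = 2862 L/s; C = (2732·16.61 + 130.0·381.0)/2862 = 33.16 µg/L.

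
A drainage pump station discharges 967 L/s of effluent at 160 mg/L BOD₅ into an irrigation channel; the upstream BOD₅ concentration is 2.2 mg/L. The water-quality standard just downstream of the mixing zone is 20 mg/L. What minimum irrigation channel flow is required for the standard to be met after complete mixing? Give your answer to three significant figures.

7610 L/s

Set C_mix = 20: (Q·2.200 + 967.0·160.0) / (Q + 967.0) = 20
→ Q = 967.0·(160.0 − 20)/(20 − 2.200) = 7606 L/s.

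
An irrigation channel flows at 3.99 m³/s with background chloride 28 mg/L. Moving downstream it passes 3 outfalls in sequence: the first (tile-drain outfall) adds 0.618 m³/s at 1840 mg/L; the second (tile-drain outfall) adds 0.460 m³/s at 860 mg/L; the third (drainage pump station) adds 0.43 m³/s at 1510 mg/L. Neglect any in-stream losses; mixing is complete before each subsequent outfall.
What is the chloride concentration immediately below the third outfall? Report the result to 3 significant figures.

Below outfall 1: Q → 4.608 m³/s, C = (3.990·28.00 + 0.6180·1840)/4.608 = 271.0 mg/L.
Below outfall 2: Q → 5.068 m³/s, C = (4.608·271.0 + 0.4600·860.0)/5.068 = 324.5 mg/L.
Below outfall 3: Q → 5.498 m³/s, C = (5.068·324.5 + 0.4300·1510)/5.498 = 417.2 mg/L.

417 mg/L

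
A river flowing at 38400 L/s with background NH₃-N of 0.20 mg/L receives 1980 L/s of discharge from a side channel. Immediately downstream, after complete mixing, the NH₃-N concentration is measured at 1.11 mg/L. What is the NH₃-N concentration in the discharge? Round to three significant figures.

18.8 mg/L

Mass balance: 38400·0.2000 + 1980·Cₑ = 40380·1.110
→ Cₑ = (40380·1.110 − 38400·0.2000) / 1980 = 18.76 mg/L.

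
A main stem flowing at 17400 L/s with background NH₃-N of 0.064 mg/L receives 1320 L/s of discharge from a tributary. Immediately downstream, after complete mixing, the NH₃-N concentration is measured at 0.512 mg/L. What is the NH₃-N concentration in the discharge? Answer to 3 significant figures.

Mass balance: 17400·0.06400 + 1320·Cₑ = 18720·0.5120
→ Cₑ = (18720·0.5120 − 17400·0.06400) / 1320 = 6.417 mg/L.

6.42 mg/L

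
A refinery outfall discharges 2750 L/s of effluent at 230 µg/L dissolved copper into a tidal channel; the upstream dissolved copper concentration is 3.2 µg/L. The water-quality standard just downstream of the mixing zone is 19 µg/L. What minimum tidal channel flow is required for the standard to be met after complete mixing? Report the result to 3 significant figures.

Set C_mix = 19: (Q·3.200 + 2750·230.0) / (Q + 2750) = 19
→ Q = 2750·(230.0 − 19)/(19 − 3.200) = 36720 L/s.

36700 L/s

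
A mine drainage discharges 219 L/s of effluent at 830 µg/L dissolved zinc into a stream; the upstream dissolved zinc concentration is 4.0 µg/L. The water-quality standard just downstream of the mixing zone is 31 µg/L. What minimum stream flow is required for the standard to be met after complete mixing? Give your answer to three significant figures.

6480 L/s

Set C_mix = 31: (Q·4.000 + 219.0·830.0) / (Q + 219.0) = 31
→ Q = 219.0·(830.0 − 31)/(31 − 4.000) = 6481 L/s.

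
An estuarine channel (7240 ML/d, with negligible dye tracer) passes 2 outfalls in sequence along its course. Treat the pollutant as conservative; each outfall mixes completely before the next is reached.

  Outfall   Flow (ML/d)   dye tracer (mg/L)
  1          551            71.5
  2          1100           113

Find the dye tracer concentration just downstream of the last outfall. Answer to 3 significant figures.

18.4 mg/L

Below outfall 1: Q → 7791 ML/d, C = (7240·0 + 551.0·71.50)/7791 = 5.057 mg/L.
Below outfall 2: Q → 8891 ML/d, C = (7791·5.057 + 1100·113.0)/8891 = 18.41 mg/L.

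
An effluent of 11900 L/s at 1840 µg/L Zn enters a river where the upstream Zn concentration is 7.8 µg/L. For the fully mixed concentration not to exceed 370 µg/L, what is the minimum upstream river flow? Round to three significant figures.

48300 L/s

Set C_mix = 370: (Q·7.800 + 11900·1840) / (Q + 11900) = 370
→ Q = 11900·(1840 − 370)/(370 − 7.800) = 48300 L/s.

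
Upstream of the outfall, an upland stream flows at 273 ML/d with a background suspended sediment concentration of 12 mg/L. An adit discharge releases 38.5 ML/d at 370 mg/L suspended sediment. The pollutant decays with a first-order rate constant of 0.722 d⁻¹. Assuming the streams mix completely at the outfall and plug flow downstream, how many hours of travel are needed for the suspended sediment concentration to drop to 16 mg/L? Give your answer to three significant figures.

41.8 h

After mixing, C = (273.0·12.00 + 38.50·370.0) / 311.5 = 17520/311.5 = 56.25 mg/L.
56.25·exp(−k·t) = 16 → t = ln(56.25/16)/k = 150400 s = 41.79 h.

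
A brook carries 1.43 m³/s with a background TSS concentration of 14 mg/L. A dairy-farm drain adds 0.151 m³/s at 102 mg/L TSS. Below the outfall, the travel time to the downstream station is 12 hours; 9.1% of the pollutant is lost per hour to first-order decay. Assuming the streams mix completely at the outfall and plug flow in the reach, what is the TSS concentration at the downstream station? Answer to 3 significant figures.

Flow-weighted average: C = (1.430·14.00 + 0.1510·102.0) / 1.581 = 35.42/1.581 = 22.40 mg/L.
9.1%/h lost → k = −ln(1 − 0.091) = 0.09541 h⁻¹.
First-order decay: C = 22.40·exp(−k·t) = 22.40·0.3182 = 7.130 mg/L.

7.13 mg/L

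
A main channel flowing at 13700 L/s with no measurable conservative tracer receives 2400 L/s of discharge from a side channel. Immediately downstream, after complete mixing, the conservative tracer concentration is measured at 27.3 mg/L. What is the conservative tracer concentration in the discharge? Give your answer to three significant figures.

Mass balance: 13700·0 + 2400·Cₑ = 16100·27.30
→ Cₑ = (16100·27.30 − 13700·0) / 2400 = 183.1 mg/L.

183 mg/L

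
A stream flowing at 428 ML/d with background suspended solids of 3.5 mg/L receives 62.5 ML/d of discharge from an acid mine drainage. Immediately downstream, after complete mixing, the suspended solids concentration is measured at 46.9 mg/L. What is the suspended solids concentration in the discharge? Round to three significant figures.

Mass balance: 428.0·3.500 + 62.50·Cₑ = 490.5·46.90
→ Cₑ = (490.5·46.90 − 428.0·3.500) / 62.50 = 344.1 mg/L.

344 mg/L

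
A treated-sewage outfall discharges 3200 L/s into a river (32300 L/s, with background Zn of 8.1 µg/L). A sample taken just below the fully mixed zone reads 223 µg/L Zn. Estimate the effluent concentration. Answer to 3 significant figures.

Mass balance: 32300·8.100 + 3200·Cₑ = 35500·223.0
→ Cₑ = (35500·223.0 − 32300·8.100) / 3200 = 2392 µg/L.

2390 µg/L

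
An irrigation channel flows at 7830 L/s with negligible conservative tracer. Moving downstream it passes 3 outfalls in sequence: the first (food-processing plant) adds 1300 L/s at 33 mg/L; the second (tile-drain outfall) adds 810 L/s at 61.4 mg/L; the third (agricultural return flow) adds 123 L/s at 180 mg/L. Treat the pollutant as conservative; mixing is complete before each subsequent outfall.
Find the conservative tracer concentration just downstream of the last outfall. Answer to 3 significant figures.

Outfall 1: combined Q = 9130 L/s; C = (7830·0 + 1300·33.00)/9130 = 4.699 mg/L.
Outfall 2: combined Q = 9940 L/s; C = (9130·4.699 + 810.0·61.40)/9940 = 9.319 mg/L.
Outfall 3: combined Q = 10060 L/s; C = (9940·9.319 + 123.0·180.0)/10060 = 11.41 mg/L.

11.4 mg/L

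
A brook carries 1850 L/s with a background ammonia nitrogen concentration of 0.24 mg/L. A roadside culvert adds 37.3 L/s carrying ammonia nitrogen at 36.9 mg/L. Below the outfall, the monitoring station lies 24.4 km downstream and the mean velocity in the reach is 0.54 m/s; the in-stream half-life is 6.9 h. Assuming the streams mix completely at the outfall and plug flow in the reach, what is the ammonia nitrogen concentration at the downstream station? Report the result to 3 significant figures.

Mixed concentration C = ΣQC/ΣQ = (1850·0.2400 + 37.30·36.90) / 1887 = 1820/1887 = 0.9645 mg/L.
Travel time t = 24.4·1000 / 0.54 = 45190 s = 12.55 h.
Half-life 6.9 h → k = ln 2 / 6.9 = 0.1005 h⁻¹ = 2.411 d⁻¹.
Applying C = C₀e^(−kt): 0.9645 × 0.2834 = 0.2734 mg/L.

0.273 mg/L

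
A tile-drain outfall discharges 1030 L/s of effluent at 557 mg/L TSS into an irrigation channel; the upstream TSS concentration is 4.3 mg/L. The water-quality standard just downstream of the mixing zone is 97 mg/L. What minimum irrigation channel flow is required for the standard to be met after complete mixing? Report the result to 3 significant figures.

Set C_mix = 97: (Q·4.300 + 1030·557.0) / (Q + 1030) = 97
→ Q = 1030·(557.0 − 97)/(97 − 4.300) = 5111 L/s.

5110 L/s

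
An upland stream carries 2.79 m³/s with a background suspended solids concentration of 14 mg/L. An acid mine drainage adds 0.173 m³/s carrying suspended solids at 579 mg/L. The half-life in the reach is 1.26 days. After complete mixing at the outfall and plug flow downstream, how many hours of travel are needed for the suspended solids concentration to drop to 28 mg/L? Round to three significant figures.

22.6 h

After mixing, C = (2.790·14.00 + 0.1730·579.0) / 2.963 = 139.2/2.963 = 46.99 mg/L.
Half-life 1.26 d → k = ln 2 / 1.26 = 0.5501 d⁻¹.
46.99·exp(−k·t) = 28 → t = ln(46.99/28)/k = 81310 s = 22.59 h.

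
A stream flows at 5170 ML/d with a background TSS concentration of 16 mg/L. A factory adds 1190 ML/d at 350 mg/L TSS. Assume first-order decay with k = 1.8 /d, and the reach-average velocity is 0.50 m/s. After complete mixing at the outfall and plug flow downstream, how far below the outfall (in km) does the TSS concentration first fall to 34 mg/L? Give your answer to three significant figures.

20.1 km

After mixing, C = (5170·16.00 + 1190·350.0) / 6360 = 499200/6360 = 78.49 mg/L.
Set 78.49·exp(−k·t) = 34 → t = ln(78.49/34)/k = 40160 s = 11.16 h.
Distance = v·t = 0.50·40160 = 20080 m = 20.08 km.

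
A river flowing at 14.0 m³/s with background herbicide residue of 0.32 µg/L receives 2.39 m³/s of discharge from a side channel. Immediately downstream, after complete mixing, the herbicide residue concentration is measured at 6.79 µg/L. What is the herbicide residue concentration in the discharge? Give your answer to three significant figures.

Mass balance: 14.00·0.3200 + 2.390·Cₑ = 16.39·6.790
→ Cₑ = (16.39·6.790 − 14.00·0.3200) / 2.390 = 44.69 µg/L.

44.7 µg/L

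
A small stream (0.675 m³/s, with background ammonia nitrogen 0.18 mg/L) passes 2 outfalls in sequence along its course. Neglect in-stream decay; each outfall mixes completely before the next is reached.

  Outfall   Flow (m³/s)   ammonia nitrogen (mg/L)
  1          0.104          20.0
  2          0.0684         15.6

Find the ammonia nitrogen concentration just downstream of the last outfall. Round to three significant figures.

3.86 mg/L

Outfall 1: combined Q = 0.7790 m³/s; C = (0.6750·0.1800 + 0.1040·20.00)/0.7790 = 2.826 mg/L.
Outfall 2: combined Q = 0.8474 m³/s; C = (0.7790·2.826 + 0.06840·15.60)/0.8474 = 3.857 mg/L.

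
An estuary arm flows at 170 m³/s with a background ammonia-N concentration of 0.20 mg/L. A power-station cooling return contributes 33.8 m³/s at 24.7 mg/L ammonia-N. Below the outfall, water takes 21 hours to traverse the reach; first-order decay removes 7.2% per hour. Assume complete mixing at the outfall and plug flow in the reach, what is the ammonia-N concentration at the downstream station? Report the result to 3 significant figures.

Flow-weighted average: C = (170.0·0.2000 + 33.80·24.70) / 203.8 = 868.9/203.8 = 4.263 mg/L.
7.2%/h lost → k = −ln(1 − 0.072) = 0.07472 h⁻¹.
Decay over the reach: 4.263·exp(−kt) = 4.263·0.2082 = 0.8877 mg/L.

0.888 mg/L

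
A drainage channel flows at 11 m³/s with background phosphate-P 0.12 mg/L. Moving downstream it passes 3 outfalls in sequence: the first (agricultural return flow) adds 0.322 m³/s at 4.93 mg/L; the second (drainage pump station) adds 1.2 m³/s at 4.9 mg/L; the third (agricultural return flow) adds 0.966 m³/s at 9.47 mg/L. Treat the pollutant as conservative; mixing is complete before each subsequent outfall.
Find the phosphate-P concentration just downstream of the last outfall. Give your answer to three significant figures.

Outfall 1: combined Q = 11.32 m³/s; C = (11.00·0.1200 + 0.3220·4.930)/11.32 = 0.2568 mg/L.
Outfall 2: combined Q = 12.52 m³/s; C = (11.32·0.2568 + 1.200·4.900)/12.52 = 0.7018 mg/L.
Outfall 3: combined Q = 13.49 m³/s; C = (12.52·0.7018 + 0.9660·9.470)/13.49 = 1.330 mg/L.

1.33 mg/L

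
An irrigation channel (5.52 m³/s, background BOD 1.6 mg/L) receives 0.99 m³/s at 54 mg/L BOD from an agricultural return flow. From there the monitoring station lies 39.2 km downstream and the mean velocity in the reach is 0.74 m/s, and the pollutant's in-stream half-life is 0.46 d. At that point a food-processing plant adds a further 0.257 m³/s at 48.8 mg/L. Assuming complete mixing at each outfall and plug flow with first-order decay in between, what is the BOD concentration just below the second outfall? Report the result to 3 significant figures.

5.51 mg/L

After mixing, C = (5.520·1.600 + 0.9900·54.00) / 6.510 = 62.29/6.510 = 9.569 mg/L; combined flow 6.510 m³/s.
Travel time t = 39.2·1000 / 0.74 = 52970 s = 14.71 h.
Half-life 0.46 d → k = ln 2 / 0.46 = 1.507 d⁻¹.
Applying C = C₀e^(−kt): 9.569 × 0.3970 = 3.799 mg/L.
At the second outfall, C = (6.510·3.799 + 0.2570·48.80) / (6.510 + 0.2570) = 5.508 mg/L.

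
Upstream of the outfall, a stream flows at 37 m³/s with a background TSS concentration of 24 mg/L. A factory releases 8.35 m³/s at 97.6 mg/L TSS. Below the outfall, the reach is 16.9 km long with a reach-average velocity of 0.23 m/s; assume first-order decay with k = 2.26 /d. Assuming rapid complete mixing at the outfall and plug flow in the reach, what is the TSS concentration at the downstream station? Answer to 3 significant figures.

5.49 mg/L

After mixing, C = (37.00·24.00 + 8.350·97.60) / 45.35 = 1703/45.35 = 37.55 mg/L.
Travel time t = 16.9·1000 / 0.23 = 73480 s = 20.41 h.
Applying C = C₀e^(−kt): 37.55 × 0.1463 = 5.494 mg/L.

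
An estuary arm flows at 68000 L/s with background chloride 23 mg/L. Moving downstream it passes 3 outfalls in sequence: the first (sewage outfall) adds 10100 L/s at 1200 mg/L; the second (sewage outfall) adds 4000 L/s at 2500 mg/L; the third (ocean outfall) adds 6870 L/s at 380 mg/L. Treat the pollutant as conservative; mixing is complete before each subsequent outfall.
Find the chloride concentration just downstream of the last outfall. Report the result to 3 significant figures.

296 mg/L

After outfall 1: Q = 68000 + 10100 = 78100 L/s; C = (68000·23.00 + 10100·1200)/78100 = 175.2 mg/L.
After outfall 2: Q = 78100 + 4000 = 82100 L/s; C = (78100·175.2 + 4000·2500)/82100 = 288.5 mg/L.
After outfall 3: Q = 82100 + 6870 = 88970 L/s; C = (82100·288.5 + 6870·380.0)/88970 = 295.5 mg/L.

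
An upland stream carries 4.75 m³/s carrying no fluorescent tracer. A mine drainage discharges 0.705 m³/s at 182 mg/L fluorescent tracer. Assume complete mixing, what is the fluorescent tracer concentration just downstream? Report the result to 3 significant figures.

23.5 mg/L

Mass balance: C = (4.750·0 + 0.7050·182.0) / 5.455 = 128.3/5.455 = 23.52 mg/L.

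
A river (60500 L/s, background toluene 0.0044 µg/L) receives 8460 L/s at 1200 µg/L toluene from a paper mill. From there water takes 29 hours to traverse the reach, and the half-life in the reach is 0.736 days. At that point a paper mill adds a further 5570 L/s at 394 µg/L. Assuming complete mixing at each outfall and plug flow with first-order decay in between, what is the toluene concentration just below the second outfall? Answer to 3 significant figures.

73.1 µg/L

Mass balance: C = (60500·0.004400 + 8460·1200) / 68960 = 10150000/68960 = 147.2 µg/L; combined flow 68960 L/s.
Half-life 0.736 d → k = ln 2 / 0.736 = 0.9418 d⁻¹.
Decay over the reach: 147.2·exp(−kt) = 147.2·0.3205 = 47.18 µg/L.
Second outfall: C = (68960·47.18 + 5570·394.0)/74530 = 73.10 µg/L.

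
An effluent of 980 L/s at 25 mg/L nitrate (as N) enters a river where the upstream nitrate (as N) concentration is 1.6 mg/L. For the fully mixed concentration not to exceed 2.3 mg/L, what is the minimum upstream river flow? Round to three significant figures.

Set C_mix = 2.3: (Q·1.600 + 980.0·25.00) / (Q + 980.0) = 2.3
→ Q = 980.0·(25.00 − 2.3)/(2.3 − 1.600) = 31780 L/s.

31800 L/s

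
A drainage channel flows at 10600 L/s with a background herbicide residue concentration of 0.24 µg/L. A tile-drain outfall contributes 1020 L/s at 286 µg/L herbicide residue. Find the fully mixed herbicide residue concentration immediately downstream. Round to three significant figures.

Conservation of mass: C = (10600·0.2400 + 1020·286.0) / 11620 = 294300/11620 = 25.32 µg/L.

25.3 µg/L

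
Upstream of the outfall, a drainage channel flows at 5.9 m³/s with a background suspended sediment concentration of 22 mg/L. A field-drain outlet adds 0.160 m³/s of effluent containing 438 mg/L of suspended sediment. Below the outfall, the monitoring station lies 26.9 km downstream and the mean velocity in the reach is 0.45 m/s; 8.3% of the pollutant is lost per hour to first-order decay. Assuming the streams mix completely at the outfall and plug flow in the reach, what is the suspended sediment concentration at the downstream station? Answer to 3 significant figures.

Conservation of mass: C = (5.900·22.00 + 0.1600·438.0) / 6.060 = 199.9/6.060 = 32.98 mg/L.
Travel time t = 26.9·1000 / 0.45 = 59780 s = 16.60 h.
8.3%/h lost → k = −ln(1 − 0.083) = 0.08665 h⁻¹.
After decay, C = 32.98 × e^(−kt) = 32.98 × 0.2372 = 7.824 mg/L.

7.82 mg/L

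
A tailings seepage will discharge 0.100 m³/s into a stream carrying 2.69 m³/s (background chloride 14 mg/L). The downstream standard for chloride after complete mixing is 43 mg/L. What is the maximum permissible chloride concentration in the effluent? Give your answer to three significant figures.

823 mg/L

At the limit, (Qr·Cr + Qe·Cₑ)/(Qr + Qe) = 43:
Cₑ = (2.790·43 − 2.690·14.00) / 0.1000 = 823.1 mg/L.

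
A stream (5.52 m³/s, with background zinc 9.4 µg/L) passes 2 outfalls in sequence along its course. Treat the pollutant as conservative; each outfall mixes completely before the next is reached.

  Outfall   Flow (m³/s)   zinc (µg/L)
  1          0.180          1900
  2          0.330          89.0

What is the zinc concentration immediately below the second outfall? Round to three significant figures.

70.2 µg/L

Below outfall 1: Q → 5.700 m³/s, C = (5.520·9.400 + 0.1800·1900)/5.700 = 69.10 µg/L.
Below outfall 2: Q → 6.030 m³/s, C = (5.700·69.10 + 0.3300·89.00)/6.030 = 70.19 µg/L.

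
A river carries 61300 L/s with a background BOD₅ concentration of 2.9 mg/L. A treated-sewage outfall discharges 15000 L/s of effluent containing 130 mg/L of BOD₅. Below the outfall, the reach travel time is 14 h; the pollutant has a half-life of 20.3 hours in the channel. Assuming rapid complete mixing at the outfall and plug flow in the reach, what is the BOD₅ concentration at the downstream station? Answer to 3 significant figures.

17.3 mg/L

Flow-weighted average: C = (61300·2.900 + 15000·130.0) / 76300 = 2128000/76300 = 27.89 mg/L.
Half-life 20.3 h → k = ln 2 / 20.3 = 0.03415 h⁻¹ = 0.8195 d⁻¹.
First-order decay: C = 27.89·exp(−k·t) = 27.89·0.6200 = 17.29 mg/L.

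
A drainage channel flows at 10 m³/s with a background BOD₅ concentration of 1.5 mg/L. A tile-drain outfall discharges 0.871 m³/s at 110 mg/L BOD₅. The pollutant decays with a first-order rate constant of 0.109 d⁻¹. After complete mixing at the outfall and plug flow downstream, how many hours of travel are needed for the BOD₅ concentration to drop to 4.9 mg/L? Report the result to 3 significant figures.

Mass balance: C = (10.00·1.500 + 0.8710·110.0) / 10.87 = 110.8/10.87 = 10.19 mg/L.
10.19·exp(−k·t) = 4.9 → t = ln(10.19/4.9)/k = 580600 s = 161.3 h.

161 h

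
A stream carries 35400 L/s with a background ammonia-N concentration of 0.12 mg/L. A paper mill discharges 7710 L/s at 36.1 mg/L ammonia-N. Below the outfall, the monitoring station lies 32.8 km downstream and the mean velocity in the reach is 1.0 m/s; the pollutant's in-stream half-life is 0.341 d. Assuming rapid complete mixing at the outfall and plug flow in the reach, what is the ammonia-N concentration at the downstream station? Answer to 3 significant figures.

Flow-weighted average: C = (35400·0.1200 + 7710·36.10) / 43110 = 282600/43110 = 6.555 mg/L.
Travel time t = 32.8·1000 / 1.0 = 32800 s = 9.111 h.
Half-life 0.341 d → k = ln 2 / 0.341 = 2.033 d⁻¹.
First-order decay: C = 6.555·exp(−k·t) = 6.555·0.4622 = 3.030 mg/L.

3.03 mg/L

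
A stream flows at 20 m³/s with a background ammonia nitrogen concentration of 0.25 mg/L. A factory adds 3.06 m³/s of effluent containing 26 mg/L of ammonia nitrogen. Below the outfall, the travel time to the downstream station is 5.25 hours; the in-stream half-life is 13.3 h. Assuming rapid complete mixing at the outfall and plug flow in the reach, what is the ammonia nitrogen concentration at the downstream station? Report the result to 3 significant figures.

2.79 mg/L

Flow-weighted average: C = (20.00·0.2500 + 3.060·26.00) / 23.06 = 84.56/23.06 = 3.667 mg/L.
Half-life 13.3 h → k = ln 2 / 13.3 = 0.05212 h⁻¹ = 1.251 d⁻¹.
Decay over the reach: 3.667·exp(−kt) = 3.667·0.7606 = 2.789 mg/L.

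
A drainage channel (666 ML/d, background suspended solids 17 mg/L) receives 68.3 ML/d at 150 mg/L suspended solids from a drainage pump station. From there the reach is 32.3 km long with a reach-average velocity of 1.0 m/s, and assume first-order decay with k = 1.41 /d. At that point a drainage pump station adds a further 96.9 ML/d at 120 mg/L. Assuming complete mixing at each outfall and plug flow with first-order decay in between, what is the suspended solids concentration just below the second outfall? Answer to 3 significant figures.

After mixing, C = (666.0·17.00 + 68.30·150.0) / 734.3 = 21570/734.3 = 29.37 mg/L; combined flow 734.3 ML/d.
Travel time t = 32.3·1000 / 1.0 = 32300 s = 8.972 h.
First-order decay: C = 29.37·exp(−k·t) = 29.37·0.5903 = 17.34 mg/L.
At the second outfall, C = (734.3·17.34 + 96.90·120.0) / (734.3 + 96.90) = 29.31 mg/L.

29.3 mg/L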